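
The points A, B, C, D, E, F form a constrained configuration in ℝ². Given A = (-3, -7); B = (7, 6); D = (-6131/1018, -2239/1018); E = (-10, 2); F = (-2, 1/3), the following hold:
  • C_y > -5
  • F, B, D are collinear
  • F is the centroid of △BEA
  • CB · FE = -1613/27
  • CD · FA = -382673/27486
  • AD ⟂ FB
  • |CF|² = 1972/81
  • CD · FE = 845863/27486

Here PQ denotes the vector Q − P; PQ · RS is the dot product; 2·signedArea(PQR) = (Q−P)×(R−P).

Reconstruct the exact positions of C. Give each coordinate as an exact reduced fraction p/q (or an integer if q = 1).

C = (-8/3, -41/9)

1. C_x = -8/3  [CB · FE = -1613/27 ∩ CD · FA = -382673/27486]
2. C_y = -41/9  [CB · FE = -1613/27 ∩ CD · FA = -382673/27486]
   → C = (-8/3, -41/9)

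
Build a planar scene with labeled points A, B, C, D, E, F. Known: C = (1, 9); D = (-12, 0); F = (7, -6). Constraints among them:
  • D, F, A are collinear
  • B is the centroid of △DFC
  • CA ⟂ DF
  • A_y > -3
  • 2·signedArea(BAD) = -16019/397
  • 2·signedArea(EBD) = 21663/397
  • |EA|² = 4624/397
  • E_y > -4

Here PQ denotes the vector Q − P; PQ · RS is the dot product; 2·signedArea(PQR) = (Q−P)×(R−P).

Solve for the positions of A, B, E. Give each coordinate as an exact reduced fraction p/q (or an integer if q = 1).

1. A_x = -1097/397  [D, F, A are collinear ∩ CA ⟂ DF]
2. A_y = -1158/397  [D, F, A are collinear ∩ CA ⟂ DF]
   → A = (-1097/397, -1158/397)
3. B_x = -4/3  [B is the centroid of △DFC]
4. B_y = 1  [B is the centroid of △DFC]
   → B = (-4/3, 1)
5. E_x = 195/397  [line 1·x + -32/3·y + -16899/397 = 0 ∩ |EA|² = 4624/397]
6. E_y = -1566/397  [line 1·x + -32/3·y + -16899/397 = 0 ∩ |EA|² = 4624/397]
   → E = (195/397, -1566/397)

A = (-1097/397, -1158/397)
B = (-4/3, 1)
E = (195/397, -1566/397)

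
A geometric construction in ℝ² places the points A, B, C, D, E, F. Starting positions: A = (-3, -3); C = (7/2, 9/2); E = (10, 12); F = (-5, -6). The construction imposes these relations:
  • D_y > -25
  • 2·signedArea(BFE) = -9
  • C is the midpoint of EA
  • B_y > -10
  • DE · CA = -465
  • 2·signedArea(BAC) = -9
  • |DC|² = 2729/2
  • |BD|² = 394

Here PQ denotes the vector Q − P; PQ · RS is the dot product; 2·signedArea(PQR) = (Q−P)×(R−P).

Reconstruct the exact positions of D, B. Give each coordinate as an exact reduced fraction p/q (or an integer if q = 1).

B = (-7, -9)
D = (-20, -24)

1. B_x = -7  [2·signedArea(BFE) = -9 ∩ 2·signedArea(BAC) = -9]
2. B_y = -9  [2·signedArea(BFE) = -9 ∩ 2·signedArea(BAC) = -9]
   → B = (-7, -9)
3. D_x = -20  [line 13/2·x + 15/2·y + 310 = 0 ∩ |BD|² = 394]
4. D_y = -24  [line 13/2·x + 15/2·y + 310 = 0 ∩ |BD|² = 394]
   → D = (-20, -24)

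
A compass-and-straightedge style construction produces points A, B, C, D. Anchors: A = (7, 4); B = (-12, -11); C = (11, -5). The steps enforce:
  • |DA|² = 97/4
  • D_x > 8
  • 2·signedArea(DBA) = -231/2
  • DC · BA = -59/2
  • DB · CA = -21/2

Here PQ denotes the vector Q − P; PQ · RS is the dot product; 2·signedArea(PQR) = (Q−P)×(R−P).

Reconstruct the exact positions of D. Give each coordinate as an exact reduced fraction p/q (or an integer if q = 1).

1. D_x = 9  [DB · CA = -21/2 ∩ 2·signedArea(DBA) = -231/2]
2. D_y = -1/2  [DB · CA = -21/2 ∩ 2·signedArea(DBA) = -231/2]
   → D = (9, -1/2)

D = (9, -1/2)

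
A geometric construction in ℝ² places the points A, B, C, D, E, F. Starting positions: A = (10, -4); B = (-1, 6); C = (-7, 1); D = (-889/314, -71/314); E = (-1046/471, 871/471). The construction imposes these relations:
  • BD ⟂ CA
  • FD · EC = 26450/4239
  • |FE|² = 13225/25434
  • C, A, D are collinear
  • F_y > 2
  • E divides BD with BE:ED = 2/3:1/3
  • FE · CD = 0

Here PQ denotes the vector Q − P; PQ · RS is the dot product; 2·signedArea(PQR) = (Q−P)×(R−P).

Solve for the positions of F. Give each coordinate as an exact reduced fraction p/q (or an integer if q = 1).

F = (-5701/2826, 7181/2826)

1. F_x = -5701/2826  [FE · CD = 0 ∩ FD · EC = 26450/4239]
2. F_y = 7181/2826  [FE · CD = 0 ∩ FD · EC = 26450/4239]
   → F = (-5701/2826, 7181/2826)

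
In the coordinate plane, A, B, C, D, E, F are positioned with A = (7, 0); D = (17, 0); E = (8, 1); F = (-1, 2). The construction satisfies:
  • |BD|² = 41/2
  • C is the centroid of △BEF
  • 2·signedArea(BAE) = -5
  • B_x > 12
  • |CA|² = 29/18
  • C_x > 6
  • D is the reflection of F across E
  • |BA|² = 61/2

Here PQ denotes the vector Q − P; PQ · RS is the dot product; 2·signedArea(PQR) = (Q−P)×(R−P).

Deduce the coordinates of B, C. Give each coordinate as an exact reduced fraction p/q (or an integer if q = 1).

1. B_x = 25/2  [line -1·x + 1·y + 12 = 0 ∩ |BA|² = 61/2]
2. B_y = 1/2  [line -1·x + 1·y + 12 = 0 ∩ |BA|² = 61/2]
   → B = (25/2, 1/2)
3. C_x = 13/2  [C is the centroid of △BEF]
4. C_y = 7/6  [C is the centroid of △BEF]
   → C = (13/2, 7/6)

B = (25/2, 1/2)
C = (13/2, 7/6)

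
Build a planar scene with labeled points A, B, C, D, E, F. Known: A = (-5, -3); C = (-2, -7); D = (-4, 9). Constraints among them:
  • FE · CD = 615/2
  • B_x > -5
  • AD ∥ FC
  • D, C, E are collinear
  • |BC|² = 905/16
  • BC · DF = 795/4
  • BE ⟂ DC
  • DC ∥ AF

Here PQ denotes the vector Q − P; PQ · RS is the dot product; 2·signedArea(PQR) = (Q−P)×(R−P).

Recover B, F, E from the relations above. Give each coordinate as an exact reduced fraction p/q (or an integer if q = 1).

1. F_x = -3  [AD ∥ FC ∩ DC ∥ AF]
2. F_y = -19  [AD ∥ FC ∩ DC ∥ AF]
   → F = (-3, -19)
3. E_x = -151/52  [D, C, E are collinear ∩ FE · CD = 615/2]
4. E_y = 3/13  [D, C, E are collinear ∩ FE · CD = 615/2]
   → E = (-151/52, 3/13)
5. B_x = -19/4  [BC · DF = 795/4 ∩ BE ⟂ DC]
6. B_y = 0  [BC · DF = 795/4 ∩ BE ⟂ DC]
   → B = (-19/4, 0)

B = (-19/4, 0)
E = (-151/52, 3/13)
F = (-3, -19)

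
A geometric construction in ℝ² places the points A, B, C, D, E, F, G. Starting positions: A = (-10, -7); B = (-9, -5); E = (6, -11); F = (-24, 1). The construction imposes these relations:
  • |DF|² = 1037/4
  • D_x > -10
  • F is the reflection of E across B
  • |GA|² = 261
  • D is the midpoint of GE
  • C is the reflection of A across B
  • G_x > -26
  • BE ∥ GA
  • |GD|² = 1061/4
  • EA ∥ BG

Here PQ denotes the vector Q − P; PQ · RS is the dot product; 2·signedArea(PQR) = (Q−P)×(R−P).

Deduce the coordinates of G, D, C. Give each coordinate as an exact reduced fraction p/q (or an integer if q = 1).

1. G_x = -25  [BE ∥ GA ∩ EA ∥ BG]
2. G_y = -1  [BE ∥ GA ∩ EA ∥ BG]
   → G = (-25, -1)
3. D_x = -19/2  [D is the midpoint of GE]
4. D_y = -6  [D is the midpoint of GE]
   → D = (-19/2, -6)
5. C_x = -8  [C is the reflection of A across B]
6. C_y = -3  [C is the reflection of A across B]
   → C = (-8, -3)

C = (-8, -3)
D = (-19/2, -6)
G = (-25, -1)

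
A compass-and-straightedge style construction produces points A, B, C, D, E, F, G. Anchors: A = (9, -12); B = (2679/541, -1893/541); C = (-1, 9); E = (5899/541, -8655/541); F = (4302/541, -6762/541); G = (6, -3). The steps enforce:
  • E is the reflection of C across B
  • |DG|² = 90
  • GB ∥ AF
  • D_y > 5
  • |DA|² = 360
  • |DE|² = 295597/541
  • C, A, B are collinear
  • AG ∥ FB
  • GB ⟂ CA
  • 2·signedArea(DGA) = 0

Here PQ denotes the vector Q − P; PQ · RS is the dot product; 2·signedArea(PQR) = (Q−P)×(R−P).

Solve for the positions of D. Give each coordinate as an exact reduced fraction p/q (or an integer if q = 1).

D = (3, 6)

1. D_x = 3  [line 9·x + 3·y + -45 = 0 ∩ |DA|² = 360]
2. D_y = 6  [line 9·x + 3·y + -45 = 0 ∩ |DA|² = 360]
   → D = (3, 6)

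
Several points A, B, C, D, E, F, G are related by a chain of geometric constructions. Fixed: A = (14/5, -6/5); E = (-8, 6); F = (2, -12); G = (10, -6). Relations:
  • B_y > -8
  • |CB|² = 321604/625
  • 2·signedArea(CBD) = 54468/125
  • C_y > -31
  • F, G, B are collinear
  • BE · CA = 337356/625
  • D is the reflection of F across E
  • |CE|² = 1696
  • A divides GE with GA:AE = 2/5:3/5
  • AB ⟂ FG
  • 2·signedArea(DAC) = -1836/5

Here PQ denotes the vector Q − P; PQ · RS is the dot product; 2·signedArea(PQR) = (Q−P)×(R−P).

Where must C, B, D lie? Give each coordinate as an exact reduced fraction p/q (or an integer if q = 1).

B = (962/125, -966/125)
C = (12, -30)
D = (-18, 24)

1. B_x = 962/125  [F, G, B are collinear ∩ AB ⟂ FG]
2. B_y = -966/125  [F, G, B are collinear ∩ AB ⟂ FG]
   → B = (962/125, -966/125)
3. D_x = -18  [D is the reflection of F across E]
4. D_y = 24  [D is the reflection of F across E]
   → D = (-18, 24)
5. C_x = 12  [2·signedArea(CBD) = 54468/125 ∩ BE · CA = 337356/625]
6. C_y = -30  [2·signedArea(CBD) = 54468/125 ∩ BE · CA = 337356/625]
   → C = (12, -30)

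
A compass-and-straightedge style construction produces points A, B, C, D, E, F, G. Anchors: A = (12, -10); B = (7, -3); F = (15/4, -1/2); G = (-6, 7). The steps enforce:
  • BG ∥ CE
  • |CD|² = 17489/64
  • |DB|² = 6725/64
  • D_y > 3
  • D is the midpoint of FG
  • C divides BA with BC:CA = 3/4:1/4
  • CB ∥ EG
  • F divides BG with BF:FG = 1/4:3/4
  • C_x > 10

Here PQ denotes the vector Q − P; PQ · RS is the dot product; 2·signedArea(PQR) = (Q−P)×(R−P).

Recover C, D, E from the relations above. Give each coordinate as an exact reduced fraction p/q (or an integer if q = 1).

1. C_x = 43/4  [C divides BA with BC:CA = 3/4:1/4]
2. C_y = -33/4  [C divides BA with BC:CA = 3/4:1/4]
   → C = (43/4, -33/4)
3. D_x = -9/8  [D is the midpoint of FG]
4. D_y = 13/4  [D is the midpoint of FG]
   → D = (-9/8, 13/4)
5. E_x = -9/4  [CB ∥ EG ∩ BG ∥ CE]
6. E_y = 7/4  [CB ∥ EG ∩ BG ∥ CE]
   → E = (-9/4, 7/4)

C = (43/4, -33/4)
D = (-9/8, 13/4)
E = (-9/4, 7/4)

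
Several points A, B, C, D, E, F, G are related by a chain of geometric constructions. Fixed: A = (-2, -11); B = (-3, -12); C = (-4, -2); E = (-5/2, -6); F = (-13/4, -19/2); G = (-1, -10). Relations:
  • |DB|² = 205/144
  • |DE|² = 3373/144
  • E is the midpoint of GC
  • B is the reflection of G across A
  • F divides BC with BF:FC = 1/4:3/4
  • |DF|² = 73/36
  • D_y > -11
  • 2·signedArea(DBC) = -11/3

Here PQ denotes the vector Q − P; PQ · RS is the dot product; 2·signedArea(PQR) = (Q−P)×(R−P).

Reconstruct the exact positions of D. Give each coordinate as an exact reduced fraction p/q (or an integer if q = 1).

D = (-11/4, -65/6)

1. D_x = -11/4  [line -10·x + -1·y + -115/3 = 0 ∩ |DB|² = 205/144]
2. D_y = -65/6  [line -10·x + -1·y + -115/3 = 0 ∩ |DB|² = 205/144]
   → D = (-11/4, -65/6)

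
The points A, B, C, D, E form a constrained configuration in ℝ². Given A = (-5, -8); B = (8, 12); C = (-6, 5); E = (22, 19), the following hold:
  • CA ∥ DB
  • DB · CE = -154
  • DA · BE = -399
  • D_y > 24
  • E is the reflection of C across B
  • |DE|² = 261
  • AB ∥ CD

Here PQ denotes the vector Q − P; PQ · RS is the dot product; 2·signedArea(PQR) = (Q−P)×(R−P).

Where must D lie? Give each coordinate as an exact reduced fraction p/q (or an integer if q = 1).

1. D_x = 7  [CA ∥ DB ∩ AB ∥ CD]
2. D_y = 25  [CA ∥ DB ∩ AB ∥ CD]
   → D = (7, 25)

D = (7, 25)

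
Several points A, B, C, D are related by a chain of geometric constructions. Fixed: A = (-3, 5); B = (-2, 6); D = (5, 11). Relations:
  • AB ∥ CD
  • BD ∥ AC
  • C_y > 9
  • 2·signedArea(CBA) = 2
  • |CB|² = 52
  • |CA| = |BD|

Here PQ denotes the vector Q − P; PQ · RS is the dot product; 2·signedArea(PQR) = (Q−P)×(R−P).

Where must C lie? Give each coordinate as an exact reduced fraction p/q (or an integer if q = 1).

C = (4, 10)

1. C_x = 4  [AB ∥ CD ∩ BD ∥ AC]
2. C_y = 10  [AB ∥ CD ∩ BD ∥ AC]
   → C = (4, 10)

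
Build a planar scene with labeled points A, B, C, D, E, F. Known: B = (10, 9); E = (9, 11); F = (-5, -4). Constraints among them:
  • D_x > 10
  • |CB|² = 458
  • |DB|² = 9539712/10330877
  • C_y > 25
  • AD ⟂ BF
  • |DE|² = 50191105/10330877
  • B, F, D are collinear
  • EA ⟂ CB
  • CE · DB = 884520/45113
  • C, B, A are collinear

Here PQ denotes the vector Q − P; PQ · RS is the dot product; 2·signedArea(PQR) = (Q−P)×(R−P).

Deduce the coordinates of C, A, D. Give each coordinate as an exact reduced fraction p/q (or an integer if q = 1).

1. D_x = 483890/45113  [line 13·x + -15·y + 5 = 0 ∩ |DB|² = 9539712/10330877]
2. D_y = 434409/45113  [line 13·x + -15·y + 5 = 0 ∩ |DB|² = 9539712/10330877]
   → D = (483890/45113, 434409/45113)
3. C_x = 23  [line 32760/45113·x + 28392/45113·y + -1491672/45113 = 0 ∩ |CB|² = 458]
4. C_y = 26  [line 32760/45113·x + 28392/45113·y + -1491672/45113 = 0 ∩ |CB|² = 458]
   → C = (23, 26)
5. A_x = 4853/458  [C, B, A are collinear ∩ EA ⟂ CB]
6. A_y = 4479/458  [C, B, A are collinear ∩ EA ⟂ CB]
   → A = (4853/458, 4479/458)

A = (4853/458, 4479/458)
C = (23, 26)
D = (483890/45113, 434409/45113)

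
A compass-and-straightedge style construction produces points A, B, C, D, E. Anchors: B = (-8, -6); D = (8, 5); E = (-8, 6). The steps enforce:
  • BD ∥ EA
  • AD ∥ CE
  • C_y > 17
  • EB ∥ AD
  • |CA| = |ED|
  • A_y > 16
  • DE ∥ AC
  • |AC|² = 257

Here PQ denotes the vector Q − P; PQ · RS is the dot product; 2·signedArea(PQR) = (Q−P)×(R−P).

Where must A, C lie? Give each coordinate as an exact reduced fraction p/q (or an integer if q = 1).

1. A_x = 8  [EB ∥ AD ∩ BD ∥ EA]
2. A_y = 17  [EB ∥ AD ∩ BD ∥ EA]
   → A = (8, 17)
3. C_x = -8  [AD ∥ CE ∩ DE ∥ AC]
4. C_y = 18  [AD ∥ CE ∩ DE ∥ AC]
   → C = (-8, 18)

A = (8, 17)
C = (-8, 18)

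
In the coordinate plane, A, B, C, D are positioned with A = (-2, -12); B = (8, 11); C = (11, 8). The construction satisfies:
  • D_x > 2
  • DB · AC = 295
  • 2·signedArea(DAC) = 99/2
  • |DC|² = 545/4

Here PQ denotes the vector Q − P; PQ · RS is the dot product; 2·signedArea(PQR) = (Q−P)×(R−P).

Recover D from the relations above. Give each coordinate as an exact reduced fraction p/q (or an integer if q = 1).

1. D_x = 3  [2·signedArea(DAC) = 99/2 ∩ DB · AC = 295]
2. D_y = -1/2  [2·signedArea(DAC) = 99/2 ∩ DB · AC = 295]
   → D = (3, -1/2)

D = (3, -1/2)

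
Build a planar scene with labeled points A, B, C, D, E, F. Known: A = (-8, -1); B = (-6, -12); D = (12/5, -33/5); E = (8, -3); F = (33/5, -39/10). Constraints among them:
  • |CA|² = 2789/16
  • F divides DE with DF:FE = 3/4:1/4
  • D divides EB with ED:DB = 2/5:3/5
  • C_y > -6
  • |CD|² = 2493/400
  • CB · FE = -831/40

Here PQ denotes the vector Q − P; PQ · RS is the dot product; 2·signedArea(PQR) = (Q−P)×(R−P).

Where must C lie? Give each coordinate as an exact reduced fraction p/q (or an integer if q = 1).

C = (9/2, -21/4)

1. C_x = 9/2  [line -7/5·x + -9/10·y + 63/40 = 0 ∩ |CD|² = 2493/400]
2. C_y = -21/4  [line -7/5·x + -9/10·y + 63/40 = 0 ∩ |CD|² = 2493/400]
   → C = (9/2, -21/4)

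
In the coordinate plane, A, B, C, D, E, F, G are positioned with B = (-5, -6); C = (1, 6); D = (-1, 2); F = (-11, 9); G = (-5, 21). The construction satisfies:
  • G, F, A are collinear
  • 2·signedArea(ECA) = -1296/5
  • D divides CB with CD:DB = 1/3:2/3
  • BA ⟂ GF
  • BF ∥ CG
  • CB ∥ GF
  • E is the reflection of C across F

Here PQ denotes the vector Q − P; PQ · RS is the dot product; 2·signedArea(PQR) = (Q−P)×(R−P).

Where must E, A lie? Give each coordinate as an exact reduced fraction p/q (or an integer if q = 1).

A = (-79/5, -3/5)
E = (-23, 12)

1. E_x = -23  [E is the reflection of C across F]
2. E_y = 12  [E is the reflection of C across F]
   → E = (-23, 12)
3. A_x = -79/5  [G, F, A are collinear ∩ BA ⟂ GF]
4. A_y = -3/5  [G, F, A are collinear ∩ BA ⟂ GF]
   → A = (-79/5, -3/5)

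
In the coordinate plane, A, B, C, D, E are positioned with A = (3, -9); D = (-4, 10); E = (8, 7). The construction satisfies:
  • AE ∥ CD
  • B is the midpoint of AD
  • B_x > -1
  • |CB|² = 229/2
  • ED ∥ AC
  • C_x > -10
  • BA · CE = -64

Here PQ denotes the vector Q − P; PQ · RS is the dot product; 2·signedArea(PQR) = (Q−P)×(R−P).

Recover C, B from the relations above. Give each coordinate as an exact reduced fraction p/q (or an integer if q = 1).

1. C_x = -9  [AE ∥ CD ∩ ED ∥ AC]
2. C_y = -6  [AE ∥ CD ∩ ED ∥ AC]
   → C = (-9, -6)
3. B_x = -1/2  [B is the midpoint of AD]
4. B_y = 1/2  [B is the midpoint of AD]
   → B = (-1/2, 1/2)

B = (-1/2, 1/2)
C = (-9, -6)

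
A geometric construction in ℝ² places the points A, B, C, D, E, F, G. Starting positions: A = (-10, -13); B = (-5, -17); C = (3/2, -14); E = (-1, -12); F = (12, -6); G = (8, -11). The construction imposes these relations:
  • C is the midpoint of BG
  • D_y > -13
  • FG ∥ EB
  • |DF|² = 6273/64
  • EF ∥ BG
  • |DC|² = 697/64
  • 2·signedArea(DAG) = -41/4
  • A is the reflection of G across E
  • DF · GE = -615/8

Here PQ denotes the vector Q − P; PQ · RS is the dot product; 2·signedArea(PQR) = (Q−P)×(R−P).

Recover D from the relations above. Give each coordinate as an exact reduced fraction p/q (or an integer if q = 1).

D = (33/8, -12)

1. D_x = 33/8  [2·signedArea(DAG) = -41/4 ∩ DF · GE = -615/8]
2. D_y = -12  [2·signedArea(DAG) = -41/4 ∩ DF · GE = -615/8]
   → D = (33/8, -12)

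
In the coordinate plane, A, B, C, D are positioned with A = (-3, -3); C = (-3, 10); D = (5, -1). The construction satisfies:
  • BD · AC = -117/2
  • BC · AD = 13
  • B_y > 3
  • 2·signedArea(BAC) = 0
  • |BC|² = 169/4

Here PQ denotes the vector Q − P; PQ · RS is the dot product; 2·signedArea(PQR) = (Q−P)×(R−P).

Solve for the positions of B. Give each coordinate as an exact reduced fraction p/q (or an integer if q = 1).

1. B_x = -3  [2·signedArea(BAC) = 0 ∩ BD · AC = -117/2]
2. B_y = 7/2  [2·signedArea(BAC) = 0 ∩ BD · AC = -117/2]
   → B = (-3, 7/2)

B = (-3, 7/2)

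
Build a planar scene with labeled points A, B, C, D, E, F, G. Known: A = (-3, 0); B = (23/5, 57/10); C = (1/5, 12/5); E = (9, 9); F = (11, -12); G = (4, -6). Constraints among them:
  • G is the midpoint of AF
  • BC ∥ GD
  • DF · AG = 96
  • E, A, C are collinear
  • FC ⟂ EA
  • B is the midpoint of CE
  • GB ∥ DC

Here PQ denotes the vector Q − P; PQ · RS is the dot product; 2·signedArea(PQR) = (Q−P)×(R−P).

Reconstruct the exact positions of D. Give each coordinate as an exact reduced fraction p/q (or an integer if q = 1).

1. D_x = -2/5  [GB ∥ DC ∩ BC ∥ GD]
2. D_y = -93/10  [GB ∥ DC ∩ BC ∥ GD]
   → D = (-2/5, -93/10)

D = (-2/5, -93/10)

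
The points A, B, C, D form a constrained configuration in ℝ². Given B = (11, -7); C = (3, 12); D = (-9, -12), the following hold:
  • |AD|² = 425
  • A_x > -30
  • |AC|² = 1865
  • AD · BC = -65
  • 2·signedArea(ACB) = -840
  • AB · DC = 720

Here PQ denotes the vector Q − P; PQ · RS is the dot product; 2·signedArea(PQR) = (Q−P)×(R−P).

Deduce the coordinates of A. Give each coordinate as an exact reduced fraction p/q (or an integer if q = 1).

1. A_x = -29  [AD · BC = -65 ∩ AB · DC = 720]
2. A_y = -17  [AD · BC = -65 ∩ AB · DC = 720]
   → A = (-29, -17)

A = (-29, -17)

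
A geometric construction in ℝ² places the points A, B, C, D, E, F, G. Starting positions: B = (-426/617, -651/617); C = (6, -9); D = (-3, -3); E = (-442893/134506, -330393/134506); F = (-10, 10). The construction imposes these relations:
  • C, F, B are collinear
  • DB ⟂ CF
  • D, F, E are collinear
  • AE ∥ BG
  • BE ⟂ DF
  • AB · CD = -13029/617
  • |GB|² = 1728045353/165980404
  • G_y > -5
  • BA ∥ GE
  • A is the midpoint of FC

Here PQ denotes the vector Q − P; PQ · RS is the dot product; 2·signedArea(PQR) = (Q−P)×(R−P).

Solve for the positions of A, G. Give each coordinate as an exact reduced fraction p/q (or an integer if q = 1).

A = (-2, 1/2)
G = (-266749/134506, -269782/67253)

1. A_x = -2  [A is the midpoint of FC]
2. A_y = 1/2  [A is the midpoint of FC]
   → A = (-2, 1/2)
3. G_x = -266749/134506  [BA ∥ GE ∩ AE ∥ BG]
4. G_y = -269782/67253  [BA ∥ GE ∩ AE ∥ BG]
   → G = (-266749/134506, -269782/67253)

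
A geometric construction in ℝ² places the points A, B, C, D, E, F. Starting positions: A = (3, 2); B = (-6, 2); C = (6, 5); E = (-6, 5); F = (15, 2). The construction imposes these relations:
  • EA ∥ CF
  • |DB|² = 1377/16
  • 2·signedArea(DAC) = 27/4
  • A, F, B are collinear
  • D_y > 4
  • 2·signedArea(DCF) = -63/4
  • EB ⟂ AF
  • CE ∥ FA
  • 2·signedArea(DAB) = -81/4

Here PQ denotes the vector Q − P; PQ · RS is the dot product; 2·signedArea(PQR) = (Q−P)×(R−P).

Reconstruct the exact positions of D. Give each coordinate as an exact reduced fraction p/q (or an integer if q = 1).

1. D_x = 3  [2·signedArea(DCF) = -63/4 ∩ 2·signedArea(DAC) = 27/4]
2. D_y = 17/4  [2·signedArea(DCF) = -63/4 ∩ 2·signedArea(DAC) = 27/4]
   → D = (3, 17/4)

D = (3, 17/4)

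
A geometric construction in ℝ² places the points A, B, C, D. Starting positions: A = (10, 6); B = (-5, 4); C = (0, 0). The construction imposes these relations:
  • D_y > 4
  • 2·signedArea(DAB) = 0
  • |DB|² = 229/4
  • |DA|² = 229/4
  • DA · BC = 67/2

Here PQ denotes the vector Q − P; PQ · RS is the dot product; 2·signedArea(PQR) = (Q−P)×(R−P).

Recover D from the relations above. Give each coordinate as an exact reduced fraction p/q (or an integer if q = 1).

1. D_x = 5/2  [2·signedArea(DAB) = 0 ∩ DA · BC = 67/2]
2. D_y = 5  [2·signedArea(DAB) = 0 ∩ DA · BC = 67/2]
   → D = (5/2, 5)

D = (5/2, 5)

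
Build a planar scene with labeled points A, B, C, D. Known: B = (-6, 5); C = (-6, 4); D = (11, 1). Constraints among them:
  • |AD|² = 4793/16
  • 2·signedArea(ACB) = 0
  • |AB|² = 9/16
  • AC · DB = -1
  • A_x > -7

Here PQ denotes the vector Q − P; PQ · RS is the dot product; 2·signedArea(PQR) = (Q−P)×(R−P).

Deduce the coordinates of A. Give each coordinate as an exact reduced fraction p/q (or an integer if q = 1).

1. A_x = -6  [2·signedArea(ACB) = 0 ∩ AC · DB = -1]
2. A_y = 17/4  [2·signedArea(ACB) = 0 ∩ AC · DB = -1]
   → A = (-6, 17/4)

A = (-6, 17/4)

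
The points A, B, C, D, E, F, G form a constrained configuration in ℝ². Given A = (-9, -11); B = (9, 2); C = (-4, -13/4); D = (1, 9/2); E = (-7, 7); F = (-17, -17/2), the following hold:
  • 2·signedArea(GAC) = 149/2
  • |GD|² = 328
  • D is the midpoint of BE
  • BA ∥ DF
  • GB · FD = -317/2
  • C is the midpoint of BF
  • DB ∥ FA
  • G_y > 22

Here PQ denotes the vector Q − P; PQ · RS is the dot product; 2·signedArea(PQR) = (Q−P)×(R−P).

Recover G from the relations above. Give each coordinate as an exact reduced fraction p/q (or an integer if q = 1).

1. G_x = 3  [2·signedArea(GAC) = 149/2 ∩ GB · FD = -317/2]
2. G_y = 45/2  [2·signedArea(GAC) = 149/2 ∩ GB · FD = -317/2]
   → G = (3, 45/2)

G = (3, 45/2)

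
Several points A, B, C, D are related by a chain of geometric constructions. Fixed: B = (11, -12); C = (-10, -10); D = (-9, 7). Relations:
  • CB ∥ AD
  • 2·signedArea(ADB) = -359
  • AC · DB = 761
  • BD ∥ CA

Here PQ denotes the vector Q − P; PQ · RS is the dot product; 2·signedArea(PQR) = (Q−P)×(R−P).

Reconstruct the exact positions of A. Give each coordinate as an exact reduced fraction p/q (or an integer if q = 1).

A = (-30, 9)

1. A_x = -30  [CB ∥ AD ∩ BD ∥ CA]
2. A_y = 9  [CB ∥ AD ∩ BD ∥ CA]
   → A = (-30, 9)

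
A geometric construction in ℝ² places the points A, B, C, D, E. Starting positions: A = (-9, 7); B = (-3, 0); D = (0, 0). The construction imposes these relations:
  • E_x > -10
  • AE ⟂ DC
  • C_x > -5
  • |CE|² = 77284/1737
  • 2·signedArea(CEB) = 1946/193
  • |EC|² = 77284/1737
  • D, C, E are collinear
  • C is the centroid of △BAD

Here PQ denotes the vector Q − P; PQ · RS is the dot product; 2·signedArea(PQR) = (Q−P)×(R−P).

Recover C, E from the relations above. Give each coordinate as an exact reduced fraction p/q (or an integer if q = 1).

1. C_x = -4  [C is the centroid of △BAD]
2. C_y = 7/3  [C is the centroid of △BAD]
   → C = (-4, 7/3)
3. E_x = -1884/193  [D, C, E are collinear ∩ AE ⟂ DC]
4. E_y = 1099/193  [D, C, E are collinear ∩ AE ⟂ DC]
   → E = (-1884/193, 1099/193)

C = (-4, 7/3)
E = (-1884/193, 1099/193)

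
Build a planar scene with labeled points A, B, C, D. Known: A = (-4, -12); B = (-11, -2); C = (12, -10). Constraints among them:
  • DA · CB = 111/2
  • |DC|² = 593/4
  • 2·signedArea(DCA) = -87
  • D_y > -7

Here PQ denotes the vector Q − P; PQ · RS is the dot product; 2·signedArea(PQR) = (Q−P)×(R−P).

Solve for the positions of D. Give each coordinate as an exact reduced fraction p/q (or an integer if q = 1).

1. D_x = 1/2  [2·signedArea(DCA) = -87 ∩ DA · CB = 111/2]
2. D_y = -6  [2·signedArea(DCA) = -87 ∩ DA · CB = 111/2]
   → D = (1/2, -6)

D = (1/2, -6)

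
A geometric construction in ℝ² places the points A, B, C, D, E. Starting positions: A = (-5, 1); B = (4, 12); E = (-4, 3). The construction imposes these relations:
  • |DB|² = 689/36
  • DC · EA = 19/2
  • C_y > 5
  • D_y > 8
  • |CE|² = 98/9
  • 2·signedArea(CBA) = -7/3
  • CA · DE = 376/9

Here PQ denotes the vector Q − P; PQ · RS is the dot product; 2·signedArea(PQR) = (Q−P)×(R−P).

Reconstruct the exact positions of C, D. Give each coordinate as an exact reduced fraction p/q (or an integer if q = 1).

1. C_x = -5/3  [line 11·x + -9·y + 199/3 = 0 ∩ |CE|² = 98/9]
2. C_y = 16/3  [line 11·x + -9·y + 199/3 = 0 ∩ |CE|² = 98/9]
   → C = (-5/3, 16/3)
3. D_x = 7/6  [DC · EA = 19/2 ∩ CA · DE = 376/9]
4. D_y = 26/3  [DC · EA = 19/2 ∩ CA · DE = 376/9]
   → D = (7/6, 26/3)

C = (-5/3, 16/3)
D = (7/6, 26/3)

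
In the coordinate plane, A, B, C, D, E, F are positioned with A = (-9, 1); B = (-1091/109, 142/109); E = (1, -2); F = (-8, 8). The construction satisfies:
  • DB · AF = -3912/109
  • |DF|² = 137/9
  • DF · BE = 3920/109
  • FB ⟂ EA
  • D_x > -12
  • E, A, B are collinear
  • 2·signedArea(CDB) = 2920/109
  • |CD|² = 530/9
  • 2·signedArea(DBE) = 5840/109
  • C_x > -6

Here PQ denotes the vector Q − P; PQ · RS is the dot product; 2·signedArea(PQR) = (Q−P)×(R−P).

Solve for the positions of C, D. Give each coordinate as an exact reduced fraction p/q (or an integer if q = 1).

C = (-16/3, 7/3)
D = (-35/3, 20/3)

1. D_x = -35/3  [DB · AF = -3912/109 ∩ 2·signedArea(DBE) = 5840/109]
2. D_y = 20/3  [DB · AF = -3912/109 ∩ 2·signedArea(DBE) = 5840/109]
   → D = (-35/3, 20/3)
3. C_x = -16/3  [line 1754/327·x + 542/327·y + 8090/327 = 0 ∩ |CD|² = 530/9]
4. C_y = 7/3  [line 1754/327·x + 542/327·y + 8090/327 = 0 ∩ |CD|² = 530/9]
   → C = (-16/3, 7/3)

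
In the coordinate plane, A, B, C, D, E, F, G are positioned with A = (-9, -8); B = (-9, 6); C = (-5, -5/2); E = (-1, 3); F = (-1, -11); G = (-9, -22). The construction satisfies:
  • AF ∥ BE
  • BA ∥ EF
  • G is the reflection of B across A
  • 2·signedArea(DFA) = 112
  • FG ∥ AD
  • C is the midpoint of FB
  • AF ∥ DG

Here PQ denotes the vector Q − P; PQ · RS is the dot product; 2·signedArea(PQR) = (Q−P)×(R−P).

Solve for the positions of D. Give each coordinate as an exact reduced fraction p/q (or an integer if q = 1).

D = (-17, -19)

1. D_x = -17  [AF ∥ DG ∩ FG ∥ AD]
2. D_y = -19  [AF ∥ DG ∩ FG ∥ AD]
   → D = (-17, -19)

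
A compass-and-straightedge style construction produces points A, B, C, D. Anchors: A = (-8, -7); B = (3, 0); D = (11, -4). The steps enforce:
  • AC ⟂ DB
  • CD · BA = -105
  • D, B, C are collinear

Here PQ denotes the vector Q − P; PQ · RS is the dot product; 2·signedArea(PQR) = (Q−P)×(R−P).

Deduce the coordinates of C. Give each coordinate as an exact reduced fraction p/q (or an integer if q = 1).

1. C_x = -3  [D, B, C are collinear ∩ AC ⟂ DB]
2. C_y = 3  [D, B, C are collinear ∩ AC ⟂ DB]
   → C = (-3, 3)

C = (-3, 3)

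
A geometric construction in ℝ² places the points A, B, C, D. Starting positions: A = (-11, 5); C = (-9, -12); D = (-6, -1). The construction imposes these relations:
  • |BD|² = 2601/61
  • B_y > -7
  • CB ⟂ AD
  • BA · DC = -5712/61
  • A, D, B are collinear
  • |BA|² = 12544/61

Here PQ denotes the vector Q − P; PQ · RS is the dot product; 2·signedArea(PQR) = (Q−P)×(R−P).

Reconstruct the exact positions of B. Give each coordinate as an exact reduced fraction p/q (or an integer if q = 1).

1. B_x = -111/61  [A, D, B are collinear ∩ CB ⟂ AD]
2. B_y = -367/61  [A, D, B are collinear ∩ CB ⟂ AD]
   → B = (-111/61, -367/61)

B = (-111/61, -367/61)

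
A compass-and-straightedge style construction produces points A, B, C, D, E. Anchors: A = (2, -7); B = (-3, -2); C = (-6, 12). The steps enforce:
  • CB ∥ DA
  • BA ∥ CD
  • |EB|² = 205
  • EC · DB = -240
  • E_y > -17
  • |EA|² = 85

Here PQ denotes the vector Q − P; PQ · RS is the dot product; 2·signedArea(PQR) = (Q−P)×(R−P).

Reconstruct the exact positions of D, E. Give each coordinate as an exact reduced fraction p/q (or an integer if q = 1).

1. D_x = -1  [CB ∥ DA ∩ BA ∥ CD]
2. D_y = 7  [CB ∥ DA ∩ BA ∥ CD]
   → D = (-1, 7)
3. E_x = 0  [line 2·x + 9·y + 144 = 0 ∩ |EA|² = 85]
4. E_y = -16  [line 2·x + 9·y + 144 = 0 ∩ |EA|² = 85]
   → E = (0, -16)

D = (-1, 7)
E = (0, -16)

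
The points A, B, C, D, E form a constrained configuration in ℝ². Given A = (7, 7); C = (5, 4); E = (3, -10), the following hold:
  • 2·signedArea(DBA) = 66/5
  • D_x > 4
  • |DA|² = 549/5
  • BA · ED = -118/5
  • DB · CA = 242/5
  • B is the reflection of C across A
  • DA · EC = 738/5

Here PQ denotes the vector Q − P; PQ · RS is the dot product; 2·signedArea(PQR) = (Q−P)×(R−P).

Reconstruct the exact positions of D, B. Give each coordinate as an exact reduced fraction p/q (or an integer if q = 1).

1. B_x = 9  [B is the reflection of C across A]
2. B_y = 10  [B is the reflection of C across A]
   → B = (9, 10)
3. D_x = 23/5  [DA · EC = 738/5 ∩ DB · CA = 242/5]
4. D_y = -16/5  [DA · EC = 738/5 ∩ DB · CA = 242/5]
   → D = (23/5, -16/5)

B = (9, 10)
D = (23/5, -16/5)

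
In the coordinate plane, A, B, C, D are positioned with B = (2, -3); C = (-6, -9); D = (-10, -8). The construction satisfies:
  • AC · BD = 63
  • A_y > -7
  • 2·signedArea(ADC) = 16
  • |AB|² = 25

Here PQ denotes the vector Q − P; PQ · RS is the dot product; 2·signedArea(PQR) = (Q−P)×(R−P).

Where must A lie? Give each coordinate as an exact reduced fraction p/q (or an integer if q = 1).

1. A_x = -2  [2·signedArea(ADC) = 16 ∩ AC · BD = 63]
2. A_y = -6  [2·signedArea(ADC) = 16 ∩ AC · BD = 63]
   → A = (-2, -6)

A = (-2, -6)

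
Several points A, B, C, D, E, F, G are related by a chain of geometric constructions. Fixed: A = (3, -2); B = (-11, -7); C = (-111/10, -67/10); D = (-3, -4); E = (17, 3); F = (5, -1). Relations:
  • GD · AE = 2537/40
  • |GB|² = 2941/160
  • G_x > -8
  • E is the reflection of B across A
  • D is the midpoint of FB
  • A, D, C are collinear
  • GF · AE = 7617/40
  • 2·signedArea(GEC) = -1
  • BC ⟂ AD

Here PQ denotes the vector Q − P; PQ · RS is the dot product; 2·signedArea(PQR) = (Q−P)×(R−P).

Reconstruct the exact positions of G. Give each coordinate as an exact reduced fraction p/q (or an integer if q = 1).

1. G_x = -283/40  [2·signedArea(GEC) = -1 ∩ GF · AE = 7617/40]
2. G_y = -211/40  [2·signedArea(GEC) = -1 ∩ GF · AE = 7617/40]
   → G = (-283/40, -211/40)

G = (-283/40, -211/40)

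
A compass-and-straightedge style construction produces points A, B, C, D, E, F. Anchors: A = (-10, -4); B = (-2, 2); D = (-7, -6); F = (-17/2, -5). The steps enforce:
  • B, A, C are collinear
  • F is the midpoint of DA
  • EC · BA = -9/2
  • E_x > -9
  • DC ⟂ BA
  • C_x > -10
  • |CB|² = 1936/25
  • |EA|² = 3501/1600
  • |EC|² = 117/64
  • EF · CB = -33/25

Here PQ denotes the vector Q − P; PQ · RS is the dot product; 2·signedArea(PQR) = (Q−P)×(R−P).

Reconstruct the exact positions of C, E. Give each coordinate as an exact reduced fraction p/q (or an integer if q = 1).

C = (-226/25, -82/25)
E = (-1727/200, -457/100)

1. C_x = -226/25  [B, A, C are collinear ∩ DC ⟂ BA]
2. C_y = -82/25  [B, A, C are collinear ∩ DC ⟂ BA]
   → C = (-226/25, -82/25)
3. E_x = -1727/200  [line 8·x + 6·y + 193/2 = 0 ∩ |EC|² = 117/64]
4. E_y = -457/100  [line 8·x + 6·y + 193/2 = 0 ∩ |EC|² = 117/64]
   → E = (-1727/200, -457/100)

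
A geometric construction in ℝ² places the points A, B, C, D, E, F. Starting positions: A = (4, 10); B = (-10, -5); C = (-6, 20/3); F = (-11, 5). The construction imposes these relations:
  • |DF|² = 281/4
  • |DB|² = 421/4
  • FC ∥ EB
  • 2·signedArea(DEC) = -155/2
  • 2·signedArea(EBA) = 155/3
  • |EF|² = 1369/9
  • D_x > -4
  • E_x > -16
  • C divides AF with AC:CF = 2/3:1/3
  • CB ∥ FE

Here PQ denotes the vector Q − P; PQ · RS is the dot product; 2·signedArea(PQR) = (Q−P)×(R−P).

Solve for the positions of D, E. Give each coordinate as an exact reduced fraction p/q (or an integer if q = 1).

D = (-3, 5/2)
E = (-15, -20/3)

1. E_x = -15  [FC ∥ EB ∩ CB ∥ FE]
2. E_y = -20/3  [FC ∥ EB ∩ CB ∥ FE]
   → E = (-15, -20/3)
3. D_x = -3  [line -40/3·x + 9·y + -125/2 = 0 ∩ |DB|² = 421/4]
4. D_y = 5/2  [line -40/3·x + 9·y + -125/2 = 0 ∩ |DB|² = 421/4]
   → D = (-3, 5/2)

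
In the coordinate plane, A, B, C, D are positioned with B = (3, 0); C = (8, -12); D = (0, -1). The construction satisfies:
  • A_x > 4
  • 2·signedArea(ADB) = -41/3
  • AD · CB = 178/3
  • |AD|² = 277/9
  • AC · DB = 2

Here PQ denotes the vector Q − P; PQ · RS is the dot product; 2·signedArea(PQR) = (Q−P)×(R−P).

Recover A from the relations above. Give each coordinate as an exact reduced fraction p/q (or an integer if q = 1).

A = (14/3, -4)

1. A_x = 14/3  [AC · DB = 2 ∩ 2·signedArea(ADB) = -41/3]
2. A_y = -4  [AC · DB = 2 ∩ 2·signedArea(ADB) = -41/3]
   → A = (14/3, -4)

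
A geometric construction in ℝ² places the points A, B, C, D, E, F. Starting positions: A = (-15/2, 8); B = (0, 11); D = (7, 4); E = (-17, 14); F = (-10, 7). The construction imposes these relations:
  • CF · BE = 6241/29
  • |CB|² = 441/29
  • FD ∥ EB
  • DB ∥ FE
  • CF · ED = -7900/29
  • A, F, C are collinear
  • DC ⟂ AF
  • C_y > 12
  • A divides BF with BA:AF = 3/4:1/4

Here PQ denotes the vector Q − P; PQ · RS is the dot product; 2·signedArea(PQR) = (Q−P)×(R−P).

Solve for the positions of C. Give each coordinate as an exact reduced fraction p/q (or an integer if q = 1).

1. C_x = 105/29  [A, F, C are collinear ∩ DC ⟂ AF]
2. C_y = 361/29  [A, F, C are collinear ∩ DC ⟂ AF]
   → C = (105/29, 361/29)

C = (105/29, 361/29)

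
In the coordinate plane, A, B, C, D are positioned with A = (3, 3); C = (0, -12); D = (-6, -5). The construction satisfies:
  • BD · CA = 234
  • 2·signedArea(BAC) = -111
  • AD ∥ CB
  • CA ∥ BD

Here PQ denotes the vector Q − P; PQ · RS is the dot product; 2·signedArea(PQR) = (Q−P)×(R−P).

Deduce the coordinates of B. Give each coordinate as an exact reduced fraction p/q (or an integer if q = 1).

1. B_x = -9  [CA ∥ BD ∩ AD ∥ CB]
2. B_y = -20  [CA ∥ BD ∩ AD ∥ CB]
   → B = (-9, -20)

B = (-9, -20)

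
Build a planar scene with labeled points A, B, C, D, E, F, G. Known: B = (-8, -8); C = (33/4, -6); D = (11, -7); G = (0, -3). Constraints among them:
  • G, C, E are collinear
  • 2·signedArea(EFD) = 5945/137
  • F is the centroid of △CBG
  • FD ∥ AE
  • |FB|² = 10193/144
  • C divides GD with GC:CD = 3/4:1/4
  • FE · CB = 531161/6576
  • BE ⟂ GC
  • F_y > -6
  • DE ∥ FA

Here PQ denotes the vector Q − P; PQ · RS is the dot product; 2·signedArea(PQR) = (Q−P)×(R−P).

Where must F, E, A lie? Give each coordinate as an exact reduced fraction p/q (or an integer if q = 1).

A = (-26923/1644, 131/411)
E = (-748/137, -139/137)
F = (1/12, -17/3)

1. F_x = 1/12  [F is the centroid of △CBG]
2. F_y = -17/3  [F is the centroid of △CBG]
   → F = (1/12, -17/3)
3. E_x = -748/137  [G, C, E are collinear ∩ BE ⟂ GC]
4. E_y = -139/137  [G, C, E are collinear ∩ BE ⟂ GC]
   → E = (-748/137, -139/137)
5. A_x = -26923/1644  [FD ∥ AE ∩ DE ∥ FA]
6. A_y = 131/411  [FD ∥ AE ∩ DE ∥ FA]
   → A = (-26923/1644, 131/411)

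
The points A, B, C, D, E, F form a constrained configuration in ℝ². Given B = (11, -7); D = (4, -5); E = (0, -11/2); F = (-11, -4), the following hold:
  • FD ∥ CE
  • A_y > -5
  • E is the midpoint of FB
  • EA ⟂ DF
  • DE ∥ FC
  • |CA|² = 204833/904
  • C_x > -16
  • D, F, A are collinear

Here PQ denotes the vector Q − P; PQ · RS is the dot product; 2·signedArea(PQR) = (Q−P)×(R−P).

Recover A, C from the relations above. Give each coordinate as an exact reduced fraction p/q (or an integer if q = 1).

A = (23/452, -2141/452)
C = (-15, -9/2)

1. A_x = 23/452  [D, F, A are collinear ∩ EA ⟂ DF]
2. A_y = -2141/452  [D, F, A are collinear ∩ EA ⟂ DF]
   → A = (23/452, -2141/452)
3. C_x = -15  [FD ∥ CE ∩ DE ∥ FC]
4. C_y = -9/2  [FD ∥ CE ∩ DE ∥ FC]
   → C = (-15, -9/2)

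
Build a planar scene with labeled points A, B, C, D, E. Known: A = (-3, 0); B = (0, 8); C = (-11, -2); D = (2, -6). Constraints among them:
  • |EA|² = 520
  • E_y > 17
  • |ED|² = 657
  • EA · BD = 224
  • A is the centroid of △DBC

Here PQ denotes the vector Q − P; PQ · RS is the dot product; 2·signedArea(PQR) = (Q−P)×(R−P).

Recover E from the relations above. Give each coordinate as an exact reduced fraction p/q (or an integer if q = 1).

E = (11, 18)

1. E_x = 11  [line -2·x + 14·y + -230 = 0 ∩ |EA|² = 520]
2. E_y = 18  [line -2·x + 14·y + -230 = 0 ∩ |EA|² = 520]
   → E = (11, 18)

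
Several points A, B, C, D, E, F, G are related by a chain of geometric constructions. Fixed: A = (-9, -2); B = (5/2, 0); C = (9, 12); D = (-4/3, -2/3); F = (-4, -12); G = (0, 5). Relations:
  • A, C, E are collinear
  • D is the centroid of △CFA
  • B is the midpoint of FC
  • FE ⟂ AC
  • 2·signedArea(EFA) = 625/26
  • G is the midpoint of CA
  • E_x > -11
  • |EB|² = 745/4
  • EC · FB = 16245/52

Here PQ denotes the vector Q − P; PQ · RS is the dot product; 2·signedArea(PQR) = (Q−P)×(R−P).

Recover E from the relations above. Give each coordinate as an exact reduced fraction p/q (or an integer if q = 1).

1. E_x = -279/26  [A, C, E are collinear ∩ FE ⟂ AC]
2. E_y = -87/26  [A, C, E are collinear ∩ FE ⟂ AC]
   → E = (-279/26, -87/26)

E = (-279/26, -87/26)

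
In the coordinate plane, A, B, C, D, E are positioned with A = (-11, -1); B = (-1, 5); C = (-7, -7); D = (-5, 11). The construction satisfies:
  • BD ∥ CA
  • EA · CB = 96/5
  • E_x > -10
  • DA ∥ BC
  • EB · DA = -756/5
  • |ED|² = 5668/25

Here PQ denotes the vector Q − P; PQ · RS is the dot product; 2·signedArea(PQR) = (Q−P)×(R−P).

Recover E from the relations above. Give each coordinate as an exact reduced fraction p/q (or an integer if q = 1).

E = (-47/5, -17/5)

1. E_x = -47/5  [line -6·x + -12·y + -486/5 = 0 ∩ |ED|² = 5668/25]
2. E_y = -17/5  [line -6·x + -12·y + -486/5 = 0 ∩ |ED|² = 5668/25]
   → E = (-47/5, -17/5)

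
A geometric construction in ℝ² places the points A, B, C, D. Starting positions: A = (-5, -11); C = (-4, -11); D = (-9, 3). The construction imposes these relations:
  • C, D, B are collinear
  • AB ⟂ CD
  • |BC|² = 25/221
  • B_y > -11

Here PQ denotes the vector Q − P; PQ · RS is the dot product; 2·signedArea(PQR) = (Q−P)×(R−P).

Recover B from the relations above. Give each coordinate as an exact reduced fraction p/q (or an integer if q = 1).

B = (-909/221, -2361/221)

1. B_x = -909/221  [C, D, B are collinear ∩ AB ⟂ CD]
2. B_y = -2361/221  [C, D, B are collinear ∩ AB ⟂ CD]
   → B = (-909/221, -2361/221)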